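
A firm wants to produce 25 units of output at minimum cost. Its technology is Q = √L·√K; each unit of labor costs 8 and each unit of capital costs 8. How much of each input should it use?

L* = 25, K* = 25

Cost minimization requires the marginal rate of technical substitution to equal the input-price ratio: MP_L/MP_K = w/r.
Here MP_L/MP_K = (1/2)·(K/L)/(1/2) = (K/L). Setting this equal to 8/8 = 1 gives K = L.
Substituting into Q = 25: L^(1/2)·(L)^(1/2) = 25.
Solving, L = 25 and K = 25.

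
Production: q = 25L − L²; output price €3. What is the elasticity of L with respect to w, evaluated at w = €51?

From P·MP_L = w with MP_L = 25 − 2L, labor demand is L(w) = (25 − w/3)/2.
dL/dw = −1/(6) = -1/6.
At w = 51, L = 4, so ε = (dL/dw)·(w/L) = (-1/6)·(51/4) = -2.125.

ε = -2.125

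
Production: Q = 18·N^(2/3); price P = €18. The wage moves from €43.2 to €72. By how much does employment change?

ΔN = -98

From P·MP_N = w with MP_N = 12·N^(-1/3), the labor demand is N(w) = (216/w)^(3).
At w = 43.2: N = 125. At w = 72: N = 27.
ΔN = 27 − 125 = -98.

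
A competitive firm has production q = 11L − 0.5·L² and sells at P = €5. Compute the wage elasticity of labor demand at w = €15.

ε = -0.375

From P·MP_L = w with MP_L = 11 − L, labor demand is L(w) = 11 − w/5.
dL/dw = −1/(5) = -0.2.
At w = 15, L = 8, so ε = (dL/dw)·(w/L) = (-0.2)·(15/8) = -0.375.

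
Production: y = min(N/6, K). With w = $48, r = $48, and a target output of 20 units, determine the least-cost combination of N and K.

With a fixed-proportions technology, the cost-minimizing bundle uses no slack in either input: N/6 = K = y.
So N = 6·20 = 120 and K = 20.

N* = 120, K* = 20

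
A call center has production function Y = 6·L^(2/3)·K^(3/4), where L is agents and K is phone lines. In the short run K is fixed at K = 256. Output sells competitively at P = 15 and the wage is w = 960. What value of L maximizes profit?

With K = 256, MP_L = (2/3)·6·L^(-1/3)·256^(3/4) = 256·L^(-1/3).
Profit maximization for a price taker requires P·MP_L = w: 15·256·L^(-1/3) = 960.
So L^(-1/3) = 0.25, which gives L = 64.

L* = 64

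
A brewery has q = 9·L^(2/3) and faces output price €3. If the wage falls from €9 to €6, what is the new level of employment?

From P·MP_L = w with MP_L = 6·L^(-1/3), the labor demand is L(w) = (18/w)^(3).
At w = 9: L = 8. At w = 6: L = 27.

L* = 27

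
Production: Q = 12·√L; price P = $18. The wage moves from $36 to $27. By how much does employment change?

ΔL = 7

From P·MP_L = w with MP_L = 6·L^(-1/2), the labor demand is L(w) = (108/w)^(2).
At w = 36: L = 9. At w = 27: L = 16.
ΔL = 16 − 9 = 7.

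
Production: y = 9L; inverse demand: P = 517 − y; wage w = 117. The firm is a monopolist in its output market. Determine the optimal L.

Marginal revenue from the inverse demand is MR = 517 − 2y.
The marginal product is MP_L = 9.
A monopolist hires until marginal revenue product equals the wage: MR·MP_L = w.
(517 − 18L)·9 = 117, so L = 28.

L* = 28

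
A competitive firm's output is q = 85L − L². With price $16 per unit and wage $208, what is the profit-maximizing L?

The marginal product of L is MP_L = 85 − 2L.
A price-taking firm hires until the value of the marginal product equals the wage: P·MP_L = w, so 16·(85 − 2L) = 208.
Then 85 − 2L = 13, giving L = 36.

L* = 36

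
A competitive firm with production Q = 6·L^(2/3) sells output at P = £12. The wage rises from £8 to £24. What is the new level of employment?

From P·MP_L = w with MP_L = 4·L^(-1/3), the labor demand is L(w) = (48/w)^(3).
At w = 8: L = 216. At w = 24: L = 8.

L* = 8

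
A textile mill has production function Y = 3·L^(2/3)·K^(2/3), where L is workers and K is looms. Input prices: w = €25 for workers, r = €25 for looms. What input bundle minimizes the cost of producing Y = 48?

Cost minimization requires the marginal rate of technical substitution to equal the input-price ratio: MP_L/MP_K = w/r.
Here MP_L/MP_K = (2/3)·(K/L)/(2/3) = (K/L). Setting this equal to 25/25 = 1 gives K = L.
Substituting into Y = 48: 3·L^(2/3)·(L)^(2/3) = 48.
Solving, L = 8 and K = 8.

L* = 8, K* = 8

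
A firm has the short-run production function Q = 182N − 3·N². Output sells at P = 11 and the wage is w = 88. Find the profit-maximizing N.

The marginal product of N is MP_N = 182 − 6N.
A price-taking firm hires until the value of the marginal product equals the wage: P·MP_N = w, so 11·(182 − 6N) = 88.
Then 182 − 6N = 8, giving N = 29.

N* = 29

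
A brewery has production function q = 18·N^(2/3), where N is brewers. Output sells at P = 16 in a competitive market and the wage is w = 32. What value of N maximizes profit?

MP_N = (2/3)·18·N^(-1/3) = 12·N^(-1/3).
Profit maximization for a price taker requires P·MP_N = w: 16·12·N^(-1/3) = 32.
So N^(-1/3) = 1/6, which gives N = 216.

N* = 216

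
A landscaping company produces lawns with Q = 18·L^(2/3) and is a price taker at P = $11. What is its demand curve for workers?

L(w) = 2299968/w³

MP_L = (2/3)·18·L^(-1/3) = 12·L^(-1/3).
Setting P·MP_L = w: 132·L^(-1/3) = w.
Solving for L: L^(-1/3) = w/132, so L = (132/w)^(3).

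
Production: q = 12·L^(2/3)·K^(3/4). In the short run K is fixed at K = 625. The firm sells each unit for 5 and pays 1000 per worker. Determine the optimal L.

With K = 625, MP_L = (2/3)·12·L^(-1/3)·625^(3/4) = 1000·L^(-1/3).
Profit maximization for a price taker requires P·MP_L = w: 5·1000·L^(-1/3) = 1000.
So L^(-1/3) = 0.2, which gives L = 125.

L* = 125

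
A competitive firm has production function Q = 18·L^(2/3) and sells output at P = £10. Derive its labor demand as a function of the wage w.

MP_L = (2/3)·18·L^(-1/3) = 12·L^(-1/3).
Setting P·MP_L = w: 120·L^(-1/3) = w.
Solving for L: L^(-1/3) = w/120, so L = (120/w)^(3).

L(w) = 1728000/w³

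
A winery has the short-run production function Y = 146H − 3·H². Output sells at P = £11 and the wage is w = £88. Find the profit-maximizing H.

The marginal product of H is MP_H = 146 − 6H.
A price-taking firm hires until the value of the marginal product equals the wage: P·MP_H = w, so 11·(146 − 6H) = 88.
Then 146 − 6H = 8, giving H = 23.

H* = 23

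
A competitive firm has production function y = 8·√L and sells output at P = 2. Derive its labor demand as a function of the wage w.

L(w) = 64/w²

MP_L = (1/2)·8·L^(-1/2) = 4·L^(-1/2).
Setting P·MP_L = w: 8·L^(-1/2) = w.
Solving for L: L^(-1/2) = w/8, so L = (8/w)^(2).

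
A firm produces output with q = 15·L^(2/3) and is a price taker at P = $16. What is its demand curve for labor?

MP_L = (2/3)·15·L^(-1/3) = 10·L^(-1/3).
Setting P·MP_L = w: 160·L^(-1/3) = w.
Solving for L: L^(-1/3) = w/160, so L = (160/w)^(3).

L(w) = 4096000/w³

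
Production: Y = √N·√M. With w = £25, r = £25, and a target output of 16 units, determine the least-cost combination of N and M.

N* = 16, M* = 16

Cost minimization requires the marginal rate of technical substitution to equal the input-price ratio: MP_N/MP_M = w/r.
Here MP_N/MP_M = (1/2)·(M/N)/(1/2) = (M/N). Setting this equal to 25/25 = 1 gives M = N.
Substituting into Y = 16: N^(1/2)·(N)^(1/2) = 16.
Solving, N = 16 and M = 16.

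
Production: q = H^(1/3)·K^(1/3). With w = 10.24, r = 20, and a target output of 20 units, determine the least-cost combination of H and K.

Cost minimization requires the marginal rate of technical substitution to equal the input-price ratio: MP_H/MP_K = w/r.
Here MP_H/MP_K = (1/3)·(K/H)/(1/3) = (K/H). Setting this equal to 10.24/20 = 0.512 gives K = 0.512H.
Substituting into q = 20: H^(1/3)·(0.512H)^(1/3) = 20.
Solving, H = 125 and K = 64.

H* = 125, K* = 64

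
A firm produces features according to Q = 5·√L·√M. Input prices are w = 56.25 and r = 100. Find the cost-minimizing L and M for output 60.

L* = 16, M* = 9

Cost minimization requires the marginal rate of technical substitution to equal the input-price ratio: MP_L/MP_M = w/r.
Here MP_L/MP_M = (1/2)·(M/L)/(1/2) = (M/L). Setting this equal to 56.25/100 = 0.5625 gives M = 0.5625L.
Substituting into Q = 60: 5·L^(1/2)·(0.5625L)^(1/2) = 60.
Solving, L = 16 and M = 9.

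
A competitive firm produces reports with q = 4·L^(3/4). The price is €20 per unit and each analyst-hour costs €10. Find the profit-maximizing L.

MP_L = (3/4)·4·L^(-1/4) = 3·L^(-1/4).
Profit maximization for a price taker requires P·MP_L = w: 20·3·L^(-1/4) = 10.
So L^(-1/4) = 1/6, which gives L = 1296.

L* = 1296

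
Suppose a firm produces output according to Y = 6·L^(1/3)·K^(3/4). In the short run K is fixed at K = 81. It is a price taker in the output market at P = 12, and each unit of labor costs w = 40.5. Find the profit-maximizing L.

With K = 81, MP_L = (1/3)·6·L^(-2/3)·81^(3/4) = 54·L^(-2/3).
Profit maximization for a price taker requires P·MP_L = w: 12·54·L^(-2/3) = 40.5.
So L^(-2/3) = 0.0625, which gives L = 64.

L* = 64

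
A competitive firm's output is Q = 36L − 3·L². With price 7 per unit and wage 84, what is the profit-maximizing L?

L* = 4

The marginal product of L is MP_L = 36 − 6L.
A price-taking firm hires until the value of the marginal product equals the wage: P·MP_L = w, so 7·(36 − 6L) = 84.
Then 36 − 6L = 12, giving L = 4.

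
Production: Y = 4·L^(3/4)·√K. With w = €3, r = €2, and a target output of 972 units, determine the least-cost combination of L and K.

Cost minimization requires the marginal rate of technical substitution to equal the input-price ratio: MP_L/MP_K = w/r.
Here MP_L/MP_K = (3/4)·(K/L)/(1/2) = 1.5·(K/L). Setting this equal to 3/2 = 1.5 gives K = L.
Substituting into Y = 972: 4·L^(3/4)·(L)^(1/2) = 972.
Solving, L = 81 and K = 81.

L* = 81, K* = 81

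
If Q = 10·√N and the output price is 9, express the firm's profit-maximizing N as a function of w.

MP_N = (1/2)·10·N^(-1/2) = 5·N^(-1/2).
Setting P·MP_N = w: 45·N^(-1/2) = w.
Solving for N: N^(-1/2) = w/45, so N = (45/w)^(2).

N(w) = 2025/w²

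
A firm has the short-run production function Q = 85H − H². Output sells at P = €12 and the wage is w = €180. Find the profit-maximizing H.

H* = 35

The marginal product of H is MP_H = 85 − 2H.
A price-taking firm hires until the value of the marginal product equals the wage: P·MP_H = w, so 12·(85 − 2H) = 180.
Then 85 − 2H = 15, giving H = 35.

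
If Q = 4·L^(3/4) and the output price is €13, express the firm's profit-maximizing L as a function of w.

L(w) = 2313441/w^(4)

MP_L = (3/4)·4·L^(-1/4) = 3·L^(-1/4).
Setting P·MP_L = w: 39·L^(-1/4) = w.
Solving for L: L^(-1/4) = w/39, so L = (39/w)^(4).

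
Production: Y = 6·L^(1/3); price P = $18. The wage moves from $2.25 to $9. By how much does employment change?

From P·MP_L = w with MP_L = 2·L^(-2/3), the labor demand is L(w) = (36/w)^(3/2).
At w = 2.25: L = 64. At w = 9: L = 8.
ΔL = 8 − 64 = -56.

ΔL = -56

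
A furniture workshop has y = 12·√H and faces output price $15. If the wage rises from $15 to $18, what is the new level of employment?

From P·MP_H = w with MP_H = 6·H^(-1/2), the labor demand is H(w) = (90/w)^(2).
At w = 15: H = 36. At w = 18: H = 25.

H* = 25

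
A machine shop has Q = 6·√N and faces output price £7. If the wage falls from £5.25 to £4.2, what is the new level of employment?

N* = 25

From P·MP_N = w with MP_N = 3·N^(-1/2), the labor demand is N(w) = (21/w)^(2).
At w = 5.25: N = 16. At w = 4.2: N = 25.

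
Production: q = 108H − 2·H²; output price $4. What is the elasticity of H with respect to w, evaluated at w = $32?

From P·MP_H = w with MP_H = 108 − 4H, labor demand is H(w) = (108 − w/4)/4.
dH/dw = −1/(16) = -0.0625.
At w = 32, H = 25, so ε = (dH/dw)·(w/H) = (-0.0625)·(32/25) = -0.08.

ε = -0.08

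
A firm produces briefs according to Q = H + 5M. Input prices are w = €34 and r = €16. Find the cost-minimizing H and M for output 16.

The inputs are perfect substitutes, so the firm uses whichever has the lower cost per unit of output.
Cost per unit of output via H is 34; via M it is 3.2. M is cheaper.
Producing Q = 16 with M alone: H = 0, M = 3.2.

H* = 0, M* = 3.2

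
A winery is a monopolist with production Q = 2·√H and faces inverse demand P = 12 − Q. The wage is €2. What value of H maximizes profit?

H* = 4

Marginal revenue from the inverse demand is MR = 12 − 2Q.
The marginal product is MP_H = H^(-1/2).
A monopolist hires until marginal revenue product equals the wage: MR·MP_H = w.
At H, Q = 2·√H. Substituting and solving: (12 − 4·√H)·H^(-1/2) = 2 gives H = 4.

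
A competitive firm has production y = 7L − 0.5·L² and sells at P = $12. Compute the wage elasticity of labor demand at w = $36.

From P·MP_L = w with MP_L = 7 − L, labor demand is L(w) = 7 − w/12.
dL/dw = −1/(12) = -1/12.
At w = 36, L = 4, so ε = (dL/dw)·(w/L) = (-1/12)·(36/4) = -0.75.

ε = -0.75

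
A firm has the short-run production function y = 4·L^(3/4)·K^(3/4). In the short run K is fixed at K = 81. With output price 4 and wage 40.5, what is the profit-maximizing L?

L* = 4096

With K = 81, MP_L = (3/4)·4·L^(-1/4)·81^(3/4) = 81·L^(-1/4).
Profit maximization for a price taker requires P·MP_L = w: 4·81·L^(-1/4) = 40.5.
So L^(-1/4) = 0.125, which gives L = 4096.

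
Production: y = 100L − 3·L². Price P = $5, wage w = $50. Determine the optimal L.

L* = 15

The marginal product of L is MP_L = 100 − 6L.
A price-taking firm hires until the value of the marginal product equals the wage: P·MP_L = w, so 5·(100 − 6L) = 50.
Then 100 − 6L = 10, giving L = 15.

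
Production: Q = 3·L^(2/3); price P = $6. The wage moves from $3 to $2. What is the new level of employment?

L* = 216

From P·MP_L = w with MP_L = 2·L^(-1/3), the labor demand is L(w) = (12/w)^(3).
At w = 3: L = 64. At w = 2: L = 216.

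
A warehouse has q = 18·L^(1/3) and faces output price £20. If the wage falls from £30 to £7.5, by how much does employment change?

From P·MP_L = w with MP_L = 6·L^(-2/3), the labor demand is L(w) = (120/w)^(3/2).
At w = 30: L = 8. At w = 7.5: L = 64.
ΔL = 64 − 8 = 56.

ΔL = 56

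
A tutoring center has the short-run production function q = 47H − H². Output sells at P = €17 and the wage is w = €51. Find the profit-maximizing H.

H* = 22

The marginal product of H is MP_H = 47 − 2H.
A price-taking firm hires until the value of the marginal product equals the wage: P·MP_H = w, so 17·(47 − 2H) = 51.
Then 47 − 2H = 3, giving H = 22.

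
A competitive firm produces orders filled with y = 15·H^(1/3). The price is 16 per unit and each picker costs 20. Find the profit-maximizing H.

H* = 8

MP_H = (1/3)·15·H^(-2/3) = 5·H^(-2/3).
Profit maximization for a price taker requires P·MP_H = w: 16·5·H^(-2/3) = 20.
So H^(-2/3) = 0.25, which gives H = 8.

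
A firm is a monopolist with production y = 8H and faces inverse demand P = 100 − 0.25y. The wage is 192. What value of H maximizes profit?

H* = 19

Marginal revenue from the inverse demand is MR = 100 − 0.5y.
The marginal product is MP_H = 8.
A monopolist hires until marginal revenue product equals the wage: MR·MP_H = w.
(100 − 4H)·8 = 192, so H = 19.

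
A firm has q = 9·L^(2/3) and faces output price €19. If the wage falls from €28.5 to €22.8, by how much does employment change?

From P·MP_L = w with MP_L = 6·L^(-1/3), the labor demand is L(w) = (114/w)^(3).
At w = 28.5: L = 64. At w = 22.8: L = 125.
ΔL = 125 − 64 = 61.

ΔL = 61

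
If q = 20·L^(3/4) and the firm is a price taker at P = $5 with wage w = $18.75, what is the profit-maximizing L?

MP_L = (3/4)·20·L^(-1/4) = 15·L^(-1/4).
Profit maximization for a price taker requires P·MP_L = w: 5·15·L^(-1/4) = 18.75.
So L^(-1/4) = 0.25, which gives L = 256.

L* = 256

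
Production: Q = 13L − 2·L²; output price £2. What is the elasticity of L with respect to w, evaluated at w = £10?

From P·MP_L = w with MP_L = 13 − 4L, labor demand is L(w) = (13 − w/2)/4.
dL/dw = −1/(8) = -0.125.
At w = 10, L = 2, so ε = (dL/dw)·(w/L) = (-0.125)·(10/2) = -0.625.

ε = -0.625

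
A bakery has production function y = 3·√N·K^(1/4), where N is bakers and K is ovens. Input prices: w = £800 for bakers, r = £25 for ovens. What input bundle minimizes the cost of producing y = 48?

Cost minimization requires the marginal rate of technical substitution to equal the input-price ratio: MP_N/MP_K = w/r.
Here MP_N/MP_K = (1/2)·(K/N)/(1/4) = 2·(K/N). Setting this equal to 800/25 = 32 gives K = 16N.
Substituting into y = 48: 3·N^(1/2)·(16N)^(1/4) = 48.
Solving, N = 16 and K = 256.

N* = 16, K* = 256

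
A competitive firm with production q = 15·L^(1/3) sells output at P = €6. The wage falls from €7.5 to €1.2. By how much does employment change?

ΔL = 117

From P·MP_L = w with MP_L = 5·L^(-2/3), the labor demand is L(w) = (30/w)^(3/2).
At w = 7.5: L = 8. At w = 1.2: L = 125.
ΔL = 125 − 8 = 117.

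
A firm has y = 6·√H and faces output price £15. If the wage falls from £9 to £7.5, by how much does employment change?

From P·MP_H = w with MP_H = 3·H^(-1/2), the labor demand is H(w) = (45/w)^(2).
At w = 9: H = 25. At w = 7.5: H = 36.
ΔH = 36 − 25 = 11.

ΔH = 11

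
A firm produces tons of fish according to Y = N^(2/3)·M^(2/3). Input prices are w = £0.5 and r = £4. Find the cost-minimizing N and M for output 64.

N* = 64, M* = 8

Cost minimization requires the marginal rate of technical substitution to equal the input-price ratio: MP_N/MP_M = w/r.
Here MP_N/MP_M = (2/3)·(M/N)/(2/3) = (M/N). Setting this equal to 0.5/4 = 0.125 gives M = 0.125N.
Substituting into Y = 64: N^(2/3)·(0.125N)^(2/3) = 64.
Solving, N = 64 and M = 8.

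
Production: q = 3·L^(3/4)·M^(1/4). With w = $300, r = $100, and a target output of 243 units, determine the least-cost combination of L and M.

L* = 81, M* = 81

Cost minimization requires the marginal rate of technical substitution to equal the input-price ratio: MP_L/MP_M = w/r.
Here MP_L/MP_M = (3/4)·(M/L)/(1/4) = 3·(M/L). Setting this equal to 300/100 = 3 gives M = L.
Substituting into q = 243: 3·L^(3/4)·(L)^(1/4) = 243.
Solving, L = 81 and M = 81.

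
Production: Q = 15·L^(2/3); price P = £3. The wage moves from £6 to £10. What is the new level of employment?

From P·MP_L = w with MP_L = 10·L^(-1/3), the labor demand is L(w) = (30/w)^(3).
At w = 6: L = 125. At w = 10: L = 27.

L* = 27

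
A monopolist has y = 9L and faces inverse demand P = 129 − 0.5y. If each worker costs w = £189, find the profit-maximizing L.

L* = 12

Marginal revenue from the inverse demand is MR = 129 − y.
The marginal product is MP_L = 9.
A monopolist hires until marginal revenue product equals the wage: MR·MP_L = w.
(129 − 9L)·9 = 189, so L = 12.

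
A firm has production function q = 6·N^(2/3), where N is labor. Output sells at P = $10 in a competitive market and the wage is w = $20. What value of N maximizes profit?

N* = 8

MP_N = (2/3)·6·N^(-1/3) = 4·N^(-1/3).
Profit maximization for a price taker requires P·MP_N = w: 10·4·N^(-1/3) = 20.
So N^(-1/3) = 0.5, which gives N = 8.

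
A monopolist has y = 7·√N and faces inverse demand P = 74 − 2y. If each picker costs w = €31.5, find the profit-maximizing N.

N* = 4

Marginal revenue from the inverse demand is MR = 74 − 4y.
The marginal product is MP_N = 3.5·N^(-1/2).
A monopolist hires until marginal revenue product equals the wage: MR·MP_N = w.
At N, y = 7·√N. Substituting and solving: (74 − 28·√N)·3.5·N^(-1/2) = 31.5 gives N = 4.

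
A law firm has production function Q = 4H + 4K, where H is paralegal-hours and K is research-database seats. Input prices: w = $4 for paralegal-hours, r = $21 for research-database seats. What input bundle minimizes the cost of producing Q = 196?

H* = 49, K* = 0

The inputs are perfect substitutes, so the firm uses whichever has the lower cost per unit of output.
Cost per unit of output via H is w/4 = 1; via K it is r/4 = 5.25. H is cheaper.
Producing Q = 196 with H alone: H = 49, K = 0.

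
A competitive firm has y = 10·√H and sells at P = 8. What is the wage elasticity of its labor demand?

MP_H = (1/2)·10·H^(-1/2), so P·MP_H = w gives 40·H^(-1/2) = w.
Solving, H(w) = (40/w)^(2). This is a constant-elasticity form: H ∝ w^(−2), so ε = −2.

ε = -2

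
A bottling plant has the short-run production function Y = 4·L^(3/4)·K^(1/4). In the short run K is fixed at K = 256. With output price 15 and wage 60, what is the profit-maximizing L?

With K = 256, MP_L = (3/4)·4·L^(-1/4)·256^(1/4) = 12·L^(-1/4).
Profit maximization for a price taker requires P·MP_L = w: 15·12·L^(-1/4) = 60.
So L^(-1/4) = 1/3, which gives L = 81.

L* = 81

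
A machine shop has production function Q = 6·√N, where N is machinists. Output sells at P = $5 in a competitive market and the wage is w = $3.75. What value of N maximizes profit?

MP_N = (1/2)·6·N^(-1/2) = 3·N^(-1/2).
Profit maximization for a price taker requires P·MP_N = w: 5·3·N^(-1/2) = 3.75.
So N^(-1/2) = 0.25, which gives N = 16.

N* = 16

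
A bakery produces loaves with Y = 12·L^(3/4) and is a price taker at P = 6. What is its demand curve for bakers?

L(w) = 8503056/w^(4)

MP_L = (3/4)·12·L^(-1/4) = 9·L^(-1/4).
Setting P·MP_L = w: 54·L^(-1/4) = w.
Solving for L: L^(-1/4) = w/54, so L = (54/w)^(4).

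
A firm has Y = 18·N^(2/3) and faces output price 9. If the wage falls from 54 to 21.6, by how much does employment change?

ΔN = 117

From P·MP_N = w with MP_N = 12·N^(-1/3), the labor demand is N(w) = (108/w)^(3).
At w = 54: N = 8. At w = 21.6: N = 125.
ΔN = 125 − 8 = 117.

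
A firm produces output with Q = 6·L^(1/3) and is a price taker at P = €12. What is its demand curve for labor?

L(w) = (24/w)^(3/2)

MP_L = (1/3)·6·L^(-2/3) = 2·L^(-2/3).
Setting P·MP_L = w: 24·L^(-2/3) = w.
Solving for L: L^(-2/3) = w/24, so L = (24/w)^(3/2).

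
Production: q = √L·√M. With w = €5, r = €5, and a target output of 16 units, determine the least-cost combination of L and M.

Cost minimization requires the marginal rate of technical substitution to equal the input-price ratio: MP_L/MP_M = w/r.
Here MP_L/MP_M = (1/2)·(M/L)/(1/2) = (M/L). Setting this equal to 5/5 = 1 gives M = L.
Substituting into q = 16: L^(1/2)·(L)^(1/2) = 16.
Solving, L = 16 and M = 16.

L* = 16, M* = 16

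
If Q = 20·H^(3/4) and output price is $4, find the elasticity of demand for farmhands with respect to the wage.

MP_H = (3/4)·20·H^(-1/4), so P·MP_H = w gives 60·H^(-1/4) = w.
Solving, H(w) = (60/w)^(4). This is a constant-elasticity form: H ∝ w^(−4), so ε = −4.

ε = -4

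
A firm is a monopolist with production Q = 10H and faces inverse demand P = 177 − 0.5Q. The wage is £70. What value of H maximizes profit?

H* = 17

Marginal revenue from the inverse demand is MR = 177 − Q.
The marginal product is MP_H = 10.
A monopolist hires until marginal revenue product equals the wage: MR·MP_H = w.
(177 − 10H)·10 = 70, so H = 17.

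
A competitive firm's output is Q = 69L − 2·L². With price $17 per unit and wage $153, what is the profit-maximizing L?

The marginal product of L is MP_L = 69 − 4L.
A price-taking firm hires until the value of the marginal product equals the wage: P·MP_L = w, so 17·(69 − 4L) = 153.
Then 69 − 4L = 9, giving L = 15.

L* = 15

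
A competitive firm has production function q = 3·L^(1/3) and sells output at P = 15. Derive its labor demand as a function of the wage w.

L(w) = (15/w)^(3/2)

MP_L = (1/3)·3·L^(-2/3) = L^(-2/3).
Setting P·MP_L = w: 15·L^(-2/3) = w.
Solving for L: L^(-2/3) = w/15, so L = (15/w)^(3/2).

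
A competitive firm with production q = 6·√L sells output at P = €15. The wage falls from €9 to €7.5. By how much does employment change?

ΔL = 11

From P·MP_L = w with MP_L = 3·L^(-1/2), the labor demand is L(w) = (45/w)^(2).
At w = 9: L = 25. At w = 7.5: L = 36.
ΔL = 36 − 25 = 11.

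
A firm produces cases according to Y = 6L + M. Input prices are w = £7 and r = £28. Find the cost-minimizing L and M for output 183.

L* = 30.5, M* = 0

The inputs are perfect substitutes, so the firm uses whichever has the lower cost per unit of output.
Cost per unit of output via L is 7/6; via M it is 28. L is cheaper.
Producing Y = 183 with L alone: L = 30.5, M = 0.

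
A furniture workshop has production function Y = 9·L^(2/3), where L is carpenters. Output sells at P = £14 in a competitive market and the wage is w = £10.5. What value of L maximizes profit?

L* = 512

MP_L = (2/3)·9·L^(-1/3) = 6·L^(-1/3).
Profit maximization for a price taker requires P·MP_L = w: 14·6·L^(-1/3) = 10.5.
So L^(-1/3) = 0.125, which gives L = 512.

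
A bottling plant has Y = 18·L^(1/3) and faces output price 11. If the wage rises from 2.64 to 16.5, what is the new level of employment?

L* = 8

From P·MP_L = w with MP_L = 6·L^(-2/3), the labor demand is L(w) = (66/w)^(3/2).
At w = 2.64: L = 125. At w = 16.5: L = 8.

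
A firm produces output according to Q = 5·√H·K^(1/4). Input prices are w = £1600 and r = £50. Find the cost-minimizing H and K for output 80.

H* = 16, K* = 256

Cost minimization requires the marginal rate of technical substitution to equal the input-price ratio: MP_H/MP_K = w/r.
Here MP_H/MP_K = (1/2)·(K/H)/(1/4) = 2·(K/H). Setting this equal to 1600/50 = 32 gives K = 16H.
Substituting into Q = 80: 5·H^(1/2)·(16H)^(1/4) = 80.
Solving, H = 16 and K = 256.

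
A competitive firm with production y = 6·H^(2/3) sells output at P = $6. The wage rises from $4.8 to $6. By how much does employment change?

From P·MP_H = w with MP_H = 4·H^(-1/3), the labor demand is H(w) = (24/w)^(3).
At w = 4.8: H = 125. At w = 6: H = 64.
ΔH = 64 − 125 = -61.

ΔH = -61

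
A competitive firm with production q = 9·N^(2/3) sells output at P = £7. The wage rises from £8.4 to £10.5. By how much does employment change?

From P·MP_N = w with MP_N = 6·N^(-1/3), the labor demand is N(w) = (42/w)^(3).
At w = 8.4: N = 125. At w = 10.5: N = 64.
ΔN = 64 − 125 = -61.

ΔN = -61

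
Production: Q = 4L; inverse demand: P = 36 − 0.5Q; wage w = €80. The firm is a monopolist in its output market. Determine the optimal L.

L* = 4

Marginal revenue from the inverse demand is MR = 36 − Q.
The marginal product is MP_L = 4.
A monopolist hires until marginal revenue product equals the wage: MR·MP_L = w.
(36 − 4L)·4 = 80, so L = 4.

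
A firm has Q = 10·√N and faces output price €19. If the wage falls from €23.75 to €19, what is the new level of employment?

N* = 25

From P·MP_N = w with MP_N = 5·N^(-1/2), the labor demand is N(w) = (95/w)^(2).
At w = 23.75: N = 16. At w = 19: N = 25.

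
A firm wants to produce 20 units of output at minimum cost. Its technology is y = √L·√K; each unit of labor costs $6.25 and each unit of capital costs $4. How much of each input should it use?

L* = 16, K* = 25

Cost minimization requires the marginal rate of technical substitution to equal the input-price ratio: MP_L/MP_K = w/r.
Here MP_L/MP_K = (1/2)·(K/L)/(1/2) = (K/L). Setting this equal to 6.25/4 = 1.5625 gives K = 1.5625L.
Substituting into y = 20: L^(1/2)·(1.5625L)^(1/2) = 20.
Solving, L = 16 and K = 25.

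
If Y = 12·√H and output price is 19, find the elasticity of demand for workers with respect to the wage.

MP_H = (1/2)·12·H^(-1/2), so P·MP_H = w gives 114·H^(-1/2) = w.
Solving, H(w) = (114/w)^(2). This is a constant-elasticity form: H ∝ w^(−2), so ε = −2.

ε = -2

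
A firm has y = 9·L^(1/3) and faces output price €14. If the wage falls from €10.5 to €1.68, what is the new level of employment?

From P·MP_L = w with MP_L = 3·L^(-2/3), the labor demand is L(w) = (42/w)^(3/2).
At w = 10.5: L = 8. At w = 1.68: L = 125.

L* = 125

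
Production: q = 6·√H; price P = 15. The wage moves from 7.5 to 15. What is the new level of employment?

H* = 9

From P·MP_H = w with MP_H = 3·H^(-1/2), the labor demand is H(w) = (45/w)^(2).
At w = 7.5: H = 36. At w = 15: H = 9.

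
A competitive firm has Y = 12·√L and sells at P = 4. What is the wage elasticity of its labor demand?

MP_L = (1/2)·12·L^(-1/2), so P·MP_L = w gives 24·L^(-1/2) = w.
Solving, L(w) = (24/w)^(2). This is a constant-elasticity form: L ∝ w^(−2), so ε = −2.

ε = -2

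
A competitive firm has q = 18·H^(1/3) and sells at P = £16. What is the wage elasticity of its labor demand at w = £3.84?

ε = -1.5

MP_H = (1/3)·18·H^(-2/3), so P·MP_H = w gives 96·H^(-2/3) = w.
Solving, H(w) = (96/w)^(3/2). This is a constant-elasticity form: H ∝ w^(−3/2), so ε = −3/2.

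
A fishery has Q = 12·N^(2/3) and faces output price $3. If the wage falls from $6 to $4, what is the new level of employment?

N* = 216

From P·MP_N = w with MP_N = 8·N^(-1/3), the labor demand is N(w) = (24/w)^(3).
At w = 6: N = 64. At w = 4: N = 216.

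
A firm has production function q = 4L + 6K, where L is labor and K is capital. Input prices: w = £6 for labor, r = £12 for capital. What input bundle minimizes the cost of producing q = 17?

The inputs are perfect substitutes, so the firm uses whichever has the lower cost per unit of output.
Cost per unit of output via L is w/4 = 1.5; via K it is r/6 = 2. L is cheaper.
Producing q = 17 with L alone: L = 4.25, K = 0.

L* = 4.25, K* = 0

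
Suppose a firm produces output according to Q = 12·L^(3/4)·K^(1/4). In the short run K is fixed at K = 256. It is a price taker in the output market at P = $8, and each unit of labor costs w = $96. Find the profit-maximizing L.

With K = 256, MP_L = (3/4)·12·L^(-1/4)·256^(1/4) = 36·L^(-1/4).
Profit maximization for a price taker requires P·MP_L = w: 8·36·L^(-1/4) = 96.
So L^(-1/4) = 1/3, which gives L = 81.

L* = 81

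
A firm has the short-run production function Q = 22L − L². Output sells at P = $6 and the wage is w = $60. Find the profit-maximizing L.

The marginal product of L is MP_L = 22 − 2L.
A price-taking firm hires until the value of the marginal product equals the wage: P·MP_L = w, so 6·(22 − 2L) = 60.
Then 22 − 2L = 10, giving L = 6.

L* = 6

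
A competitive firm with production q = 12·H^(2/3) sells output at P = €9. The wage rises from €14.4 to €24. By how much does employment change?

From P·MP_H = w with MP_H = 8·H^(-1/3), the labor demand is H(w) = (72/w)^(3).
At w = 14.4: H = 125. At w = 24: H = 27.
ΔH = 27 − 125 = -98.

ΔH = -98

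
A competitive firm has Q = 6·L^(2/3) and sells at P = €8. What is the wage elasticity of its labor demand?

MP_L = (2/3)·6·L^(-1/3), so P·MP_L = w gives 32·L^(-1/3) = w.
Solving, L(w) = (32/w)^(3). This is a constant-elasticity form: L ∝ w^(−3), so ε = −3.

ε = -3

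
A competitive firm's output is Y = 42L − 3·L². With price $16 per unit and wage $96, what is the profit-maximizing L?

The marginal product of L is MP_L = 42 − 6L.
A price-taking firm hires until the value of the marginal product equals the wage: P·MP_L = w, so 16·(42 − 6L) = 96.
Then 42 − 6L = 6, giving L = 6.

L* = 6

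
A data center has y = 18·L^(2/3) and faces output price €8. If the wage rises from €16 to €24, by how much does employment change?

ΔL = -152

From P·MP_L = w with MP_L = 12·L^(-1/3), the labor demand is L(w) = (96/w)^(3).
At w = 16: L = 216. At w = 24: L = 64.
ΔL = 64 − 216 = -152.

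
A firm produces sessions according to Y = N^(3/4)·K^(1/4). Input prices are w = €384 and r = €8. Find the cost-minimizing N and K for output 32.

Cost minimization requires the marginal rate of technical substitution to equal the input-price ratio: MP_N/MP_K = w/r.
Here MP_N/MP_K = (3/4)·(K/N)/(1/4) = 3·(K/N). Setting this equal to 384/8 = 48 gives K = 16N.
Substituting into Y = 32: N^(3/4)·(16N)^(1/4) = 32.
Solving, N = 16 and K = 256.

N* = 16, K* = 256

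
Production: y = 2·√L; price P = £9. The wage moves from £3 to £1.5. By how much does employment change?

ΔL = 27

From P·MP_L = w with MP_L = L^(-1/2), the labor demand is L(w) = (9/w)^(2).
At w = 3: L = 9. At w = 1.5: L = 36.
ΔL = 36 − 9 = 27.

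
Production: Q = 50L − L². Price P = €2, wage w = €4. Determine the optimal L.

The marginal product of L is MP_L = 50 − 2L.
A price-taking firm hires until the value of the marginal product equals the wage: P·MP_L = w, so 2·(50 − 2L) = 4.
Then 50 − 2L = 2, giving L = 24.

L* = 24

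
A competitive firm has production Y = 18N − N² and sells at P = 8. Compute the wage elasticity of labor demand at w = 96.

From P·MP_N = w with MP_N = 18 − 2N, labor demand is N(w) = (18 − w/8)/2.
dN/dw = −1/(16) = -0.0625.
At w = 96, N = 3, so ε = (dN/dw)·(w/N) = (-0.0625)·(96/3) = -2.

ε = -2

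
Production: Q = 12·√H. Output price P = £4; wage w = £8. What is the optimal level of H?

H* = 9

MP_H = (1/2)·12·H^(-1/2) = 6·H^(-1/2).
Profit maximization for a price taker requires P·MP_H = w: 4·6·H^(-1/2) = 8.
So H^(-1/2) = 1/3, which gives H = 9.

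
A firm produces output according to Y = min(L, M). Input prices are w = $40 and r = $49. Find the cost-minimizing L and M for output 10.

L* = 10, M* = 10

With a fixed-proportions technology, the cost-minimizing bundle uses no slack in either input: L = M = Y.
So L = 10 and M = 10.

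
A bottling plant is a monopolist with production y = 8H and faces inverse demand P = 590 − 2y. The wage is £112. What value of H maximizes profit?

H* = 18

Marginal revenue from the inverse demand is MR = 590 − 4y.
The marginal product is MP_H = 8.
A monopolist hires until marginal revenue product equals the wage: MR·MP_H = w.
(590 − 32H)·8 = 112, so H = 18.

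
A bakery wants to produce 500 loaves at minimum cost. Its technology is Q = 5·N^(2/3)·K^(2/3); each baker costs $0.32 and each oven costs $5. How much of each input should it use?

Cost minimization requires the marginal rate of technical substitution to equal the input-price ratio: MP_N/MP_K = w/r.
Here MP_N/MP_K = (2/3)·(K/N)/(2/3) = (K/N). Setting this equal to 0.32/5 = 0.064 gives K = 0.064N.
Substituting into Q = 500: 5·N^(2/3)·(0.064N)^(2/3) = 500.
Solving, N = 125 and K = 8.

N* = 125, K* = 8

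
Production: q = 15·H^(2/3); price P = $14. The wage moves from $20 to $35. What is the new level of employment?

From P·MP_H = w with MP_H = 10·H^(-1/3), the labor demand is H(w) = (140/w)^(3).
At w = 20: H = 343. At w = 35: H = 64.

H* = 64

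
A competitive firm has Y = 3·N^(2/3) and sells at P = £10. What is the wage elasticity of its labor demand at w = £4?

MP_N = (2/3)·3·N^(-1/3), so P·MP_N = w gives 20·N^(-1/3) = w.
Solving, N(w) = (20/w)^(3). This is a constant-elasticity form: N ∝ w^(−3), so ε = −3.

ε = -3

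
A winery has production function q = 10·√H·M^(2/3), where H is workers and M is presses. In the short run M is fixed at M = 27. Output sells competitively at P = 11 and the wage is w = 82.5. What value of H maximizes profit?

With M = 27, MP_H = (1/2)·10·H^(-1/2)·27^(2/3) = 45·H^(-1/2).
Profit maximization for a price taker requires P·MP_H = w: 11·45·H^(-1/2) = 82.5.
So H^(-1/2) = 1/6, which gives H = 36.

H* = 36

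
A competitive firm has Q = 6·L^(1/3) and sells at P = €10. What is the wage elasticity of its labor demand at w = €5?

ε = -1.5

MP_L = (1/3)·6·L^(-2/3), so P·MP_L = w gives 20·L^(-2/3) = w.
Solving, L(w) = (20/w)^(3/2). This is a constant-elasticity form: L ∝ w^(−3/2), so ε = −3/2.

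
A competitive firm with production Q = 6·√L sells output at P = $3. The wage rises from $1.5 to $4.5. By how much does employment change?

From P·MP_L = w with MP_L = 3·L^(-1/2), the labor demand is L(w) = (9/w)^(2).
At w = 1.5: L = 36. At w = 4.5: L = 4.
ΔL = 4 − 36 = -32.

ΔL = -32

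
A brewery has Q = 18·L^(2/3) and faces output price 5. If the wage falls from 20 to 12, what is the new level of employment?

L* = 125

From P·MP_L = w with MP_L = 12·L^(-1/3), the labor demand is L(w) = (60/w)^(3).
At w = 20: L = 27. At w = 12: L = 125.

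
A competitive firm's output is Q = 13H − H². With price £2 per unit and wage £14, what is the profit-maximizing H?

H* = 3

The marginal product of H is MP_H = 13 − 2H.
A price-taking firm hires until the value of the marginal product equals the wage: P·MP_H = w, so 2·(13 − 2H) = 14.
Then 13 − 2H = 7, giving H = 3.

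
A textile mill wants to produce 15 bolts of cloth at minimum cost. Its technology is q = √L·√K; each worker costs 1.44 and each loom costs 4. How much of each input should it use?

Cost minimization requires the marginal rate of technical substitution to equal the input-price ratio: MP_L/MP_K = w/r.
Here MP_L/MP_K = (1/2)·(K/L)/(1/2) = (K/L). Setting this equal to 1.44/4 = 0.36 gives K = 0.36L.
Substituting into q = 15: L^(1/2)·(0.36L)^(1/2) = 15.
Solving, L = 25 and K = 9.

L* = 25, K* = 9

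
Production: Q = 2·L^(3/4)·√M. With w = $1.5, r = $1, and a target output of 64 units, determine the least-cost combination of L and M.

L* = 16, M* = 16

Cost minimization requires the marginal rate of technical substitution to equal the input-price ratio: MP_L/MP_M = w/r.
Here MP_L/MP_M = (3/4)·(M/L)/(1/2) = 1.5·(M/L). Setting this equal to 1.5/1 = 1.5 gives M = L.
Substituting into Q = 64: 2·L^(3/4)·(L)^(1/2) = 64.
Solving, L = 16 and M = 16.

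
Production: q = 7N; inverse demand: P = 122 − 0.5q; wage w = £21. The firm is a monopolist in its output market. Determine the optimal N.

Marginal revenue from the inverse demand is MR = 122 − q.
The marginal product is MP_N = 7.
A monopolist hires until marginal revenue product equals the wage: MR·MP_N = w.
(122 − 7N)·7 = 21, so N = 17.

N* = 17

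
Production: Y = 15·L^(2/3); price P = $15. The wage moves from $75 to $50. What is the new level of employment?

From P·MP_L = w with MP_L = 10·L^(-1/3), the labor demand is L(w) = (150/w)^(3).
At w = 75: L = 8. At w = 50: L = 27.

L* = 27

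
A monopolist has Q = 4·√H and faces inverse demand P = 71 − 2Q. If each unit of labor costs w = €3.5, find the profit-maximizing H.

H* = 16

Marginal revenue from the inverse demand is MR = 71 − 4Q.
The marginal product is MP_H = 2·H^(-1/2).
A monopolist hires until marginal revenue product equals the wage: MR·MP_H = w.
At H, Q = 4·√H. Substituting and solving: (71 − 16·√H)·2·H^(-1/2) = 3.5 gives H = 16.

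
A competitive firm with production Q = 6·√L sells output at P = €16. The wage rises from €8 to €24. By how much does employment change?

ΔL = -32

From P·MP_L = w with MP_L = 3·L^(-1/2), the labor demand is L(w) = (48/w)^(2).
At w = 8: L = 36. At w = 24: L = 4.
ΔL = 4 − 36 = -32.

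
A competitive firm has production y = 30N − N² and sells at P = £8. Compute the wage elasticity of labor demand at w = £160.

ε = -2

From P·MP_N = w with MP_N = 30 − 2N, labor demand is N(w) = (30 − w/8)/2.
dN/dw = −1/(16) = -0.0625.
At w = 160, N = 5, so ε = (dN/dw)·(w/N) = (-0.0625)·(160/5) = -2.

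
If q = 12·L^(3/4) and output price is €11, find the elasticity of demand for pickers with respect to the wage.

ε = -4

MP_L = (3/4)·12·L^(-1/4), so P·MP_L = w gives 99·L^(-1/4) = w.
Solving, L(w) = (99/w)^(4). This is a constant-elasticity form: L ∝ w^(−4), so ε = −4.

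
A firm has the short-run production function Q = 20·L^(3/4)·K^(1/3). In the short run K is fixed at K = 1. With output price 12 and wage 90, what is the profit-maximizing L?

With K = 1, MP_L = (3/4)·20·L^(-1/4)·1^(1/3) = 15·L^(-1/4).
Profit maximization for a price taker requires P·MP_L = w: 12·15·L^(-1/4) = 90.
So L^(-1/4) = 0.5, which gives L = 16.

L* = 16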